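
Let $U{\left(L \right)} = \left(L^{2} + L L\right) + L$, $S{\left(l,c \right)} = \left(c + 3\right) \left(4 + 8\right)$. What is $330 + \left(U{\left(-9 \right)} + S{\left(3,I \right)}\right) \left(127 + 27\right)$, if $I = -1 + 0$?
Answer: $27588$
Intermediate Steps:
$I = -1$
$S{\left(l,c \right)} = 36 + 12 c$ ($S{\left(l,c \right)} = \left(3 + c\right) 12 = 36 + 12 c$)
$U{\left(L \right)} = L + 2 L^{2}$ ($U{\left(L \right)} = \left(L^{2} + L^{2}\right) + L = 2 L^{2} + L = L + 2 L^{2}$)
$330 + \left(U{\left(-9 \right)} + S{\left(3,I \right)}\right) \left(127 + 27\right) = 330 + \left(- 9 \left(1 + 2 \left(-9\right)\right) + \left(36 + 12 \left(-1\right)\right)\right) \left(127 + 27\right) = 330 + \left(- 9 \left(1 - 18\right) + \left(36 - 12\right)\right) 154 = 330 + \left(\left(-9\right) \left(-17\right) + 24\right) 154 = 330 + \left(153 + 24\right) 154 = 330 + 177 \cdot 154 = 330 + 27258 = 27588$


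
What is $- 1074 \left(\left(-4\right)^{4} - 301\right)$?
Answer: $48330$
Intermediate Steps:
$- 1074 \left(\left(-4\right)^{4} - 301\right) = - 1074 \left(256 - 301\right) = \left(-1074\right) \left(-45\right) = 48330$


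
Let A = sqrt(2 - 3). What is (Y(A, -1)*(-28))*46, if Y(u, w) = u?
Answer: -1288*I ≈ -1288.0*I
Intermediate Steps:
A = I (A = sqrt(-1) = I ≈ 1.0*I)
(Y(A, -1)*(-28))*46 = (I*(-28))*46 = -28*I*46 = -1288*I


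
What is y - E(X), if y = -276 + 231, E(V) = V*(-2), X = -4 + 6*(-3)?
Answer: -89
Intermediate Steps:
X = -22 (X = -4 - 18 = -22)
E(V) = -2*V
y = -45
y - E(X) = -45 - (-2)*(-22) = -45 - 1*44 = -45 - 44 = -89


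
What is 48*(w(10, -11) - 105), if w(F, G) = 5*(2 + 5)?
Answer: -3360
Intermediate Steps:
w(F, G) = 35 (w(F, G) = 5*7 = 35)
48*(w(10, -11) - 105) = 48*(35 - 105) = 48*(-70) = -3360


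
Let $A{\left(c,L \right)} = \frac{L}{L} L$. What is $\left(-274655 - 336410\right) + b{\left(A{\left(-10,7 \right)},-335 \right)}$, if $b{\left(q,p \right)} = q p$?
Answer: $-613410$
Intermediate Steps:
$A{\left(c,L \right)} = L$ ($A{\left(c,L \right)} = 1 L = L$)
$b{\left(q,p \right)} = p q$
$\left(-274655 - 336410\right) + b{\left(A{\left(-10,7 \right)},-335 \right)} = \left(-274655 - 336410\right) - 2345 = -611065 - 2345 = -613410$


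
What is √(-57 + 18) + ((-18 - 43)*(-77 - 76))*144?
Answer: 1343952 + I*√39 ≈ 1.344e+6 + 6.245*I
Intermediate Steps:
√(-57 + 18) + ((-18 - 43)*(-77 - 76))*144 = √(-39) - 61*(-153)*144 = I*√39 + 9333*144 = I*√39 + 1343952 = 1343952 + I*√39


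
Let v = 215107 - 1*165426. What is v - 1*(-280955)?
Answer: 330636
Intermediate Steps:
v = 49681 (v = 215107 - 165426 = 49681)
v - 1*(-280955) = 49681 - 1*(-280955) = 49681 + 280955 = 330636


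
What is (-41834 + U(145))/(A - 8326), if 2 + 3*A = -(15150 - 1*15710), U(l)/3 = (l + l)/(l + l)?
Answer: 41831/8140 ≈ 5.1389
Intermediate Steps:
U(l) = 3 (U(l) = 3*((l + l)/(l + l)) = 3*((2*l)/((2*l))) = 3*((2*l)*(1/(2*l))) = 3*1 = 3)
A = 186 (A = -⅔ + (-(15150 - 1*15710))/3 = -⅔ + (-(15150 - 15710))/3 = -⅔ + (-1*(-560))/3 = -⅔ + (⅓)*560 = -⅔ + 560/3 = 186)
(-41834 + U(145))/(A - 8326) = (-41834 + 3)/(186 - 8326) = -41831/(-8140) = -41831*(-1/8140) = 41831/8140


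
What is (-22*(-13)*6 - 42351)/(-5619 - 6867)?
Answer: 13545/4162 ≈ 3.2544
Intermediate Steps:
(-22*(-13)*6 - 42351)/(-5619 - 6867) = (286*6 - 42351)/(-12486) = (1716 - 42351)*(-1/12486) = -40635*(-1/12486) = 13545/4162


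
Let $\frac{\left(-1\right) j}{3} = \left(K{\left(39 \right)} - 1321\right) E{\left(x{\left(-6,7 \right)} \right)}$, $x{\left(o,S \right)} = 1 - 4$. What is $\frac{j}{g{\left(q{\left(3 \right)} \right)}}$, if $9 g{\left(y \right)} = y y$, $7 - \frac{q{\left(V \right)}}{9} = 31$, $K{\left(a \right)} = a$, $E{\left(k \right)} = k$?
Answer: $- \frac{641}{288} \approx -2.2257$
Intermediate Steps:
$x{\left(o,S \right)} = -3$
$q{\left(V \right)} = -216$ ($q{\left(V \right)} = 63 - 279 = -216$)
$g{\left(y \right)} = \frac{y^{2}}{9}$ ($g{\left(y \right)} = \frac{y y}{9} = \frac{y^{2}}{9}$)
$j = -11538$ ($j = - 3 \left(39 - 1321\right) \left(-3\right) = - 3 \left(\left(-1282\right) \left(-3\right)\right) = \left(-3\right) 3846 = -11538$)
$\frac{j}{g{\left(q{\left(3 \right)} \right)}} = - \frac{11538}{\frac{1}{9} \left(-216\right)^{2}} = - \frac{11538}{\frac{1}{9} \cdot 46656} = - \frac{11538}{5184} = \left(-11538\right) \frac{1}{5184} = - \frac{641}{288}$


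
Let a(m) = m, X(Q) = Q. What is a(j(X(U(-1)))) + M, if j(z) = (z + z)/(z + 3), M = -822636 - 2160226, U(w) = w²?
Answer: -5965723/2 ≈ -2.9829e+6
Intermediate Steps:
M = -2982862
j(z) = 2*z/(3 + z) (j(z) = (2*z)/(3 + z) = 2*z/(3 + z))
a(j(X(U(-1)))) + M = 2*(-1)²/(3 + (-1)²) - 2982862 = 2*1/(3 + 1) - 2982862 = 2*1/4 - 2982862 = 2*1*(¼) - 2982862 = ½ - 2982862 = -5965723/2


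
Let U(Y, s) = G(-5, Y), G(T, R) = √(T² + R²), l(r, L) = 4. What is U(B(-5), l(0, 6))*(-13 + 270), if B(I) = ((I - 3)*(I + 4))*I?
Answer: 1285*√65 ≈ 10360.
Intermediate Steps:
B(I) = I*(-3 + I)*(4 + I) (B(I) = ((-3 + I)*(4 + I))*I = I*(-3 + I)*(4 + I))
G(T, R) = √(R² + T²)
U(Y, s) = √(25 + Y²) (U(Y, s) = √(Y² + (-5)²) = √(Y² + 25) = √(25 + Y²))
U(B(-5), l(0, 6))*(-13 + 270) = √(25 + (-5*(-12 - 5 + (-5)²))²)*(-13 + 270) = √(25 + (-5*(-12 - 5 + 25))²)*257 = √(25 + (-5*8)²)*257 = √(25 + (-40)²)*257 = √(25 + 1600)*257 = √1625*257 = (5*√65)*257 = 1285*√65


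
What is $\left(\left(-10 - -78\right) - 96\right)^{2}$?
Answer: $784$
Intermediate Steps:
$\left(\left(-10 - -78\right) - 96\right)^{2} = \left(\left(-10 + 78\right) - 96\right)^{2} = \left(68 - 96\right)^{2} = \left(-28\right)^{2} = 784$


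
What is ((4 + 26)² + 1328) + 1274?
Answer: 3502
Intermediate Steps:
((4 + 26)² + 1328) + 1274 = (30² + 1328) + 1274 = (900 + 1328) + 1274 = 2228 + 1274 = 3502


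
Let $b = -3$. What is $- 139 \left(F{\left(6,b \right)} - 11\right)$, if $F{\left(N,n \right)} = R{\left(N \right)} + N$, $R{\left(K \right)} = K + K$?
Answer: $-973$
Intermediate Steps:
$R{\left(K \right)} = 2 K$
$F{\left(N,n \right)} = 3 N$ ($F{\left(N,n \right)} = 2 N + N = 3 N$)
$- 139 \left(F{\left(6,b \right)} - 11\right) = - 139 \left(3 \cdot 6 - 11\right) = - 139 \left(18 + \left(-18 + 7\right)\right) = - 139 \left(18 - 11\right) = \left(-139\right) 7 = -973$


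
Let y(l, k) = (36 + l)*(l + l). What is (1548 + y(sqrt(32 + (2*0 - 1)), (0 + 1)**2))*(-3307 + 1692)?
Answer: -2600150 - 116280*sqrt(31) ≈ -3.2476e+6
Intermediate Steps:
y(l, k) = 2*l*(36 + l) (y(l, k) = (36 + l)*(2*l) = 2*l*(36 + l))
(1548 + y(sqrt(32 + (2*0 - 1)), (0 + 1)**2))*(-3307 + 1692) = (1548 + 2*sqrt(32 + (2*0 - 1))*(36 + sqrt(32 + (2*0 - 1))))*(-3307 + 1692) = (1548 + 2*sqrt(32 + (0 - 1))*(36 + sqrt(32 + (0 - 1))))*(-1615) = (1548 + 2*sqrt(32 - 1)*(36 + sqrt(32 - 1)))*(-1615) = (1548 + 2*sqrt(31)*(36 + sqrt(31)))*(-1615) = -2500020 - 3230*sqrt(31)*(36 + sqrt(31))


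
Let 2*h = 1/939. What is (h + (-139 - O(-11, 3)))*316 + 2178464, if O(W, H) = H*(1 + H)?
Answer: 2000772530/939 ≈ 2.1307e+6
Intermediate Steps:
h = 1/1878 (h = (½)/939 = (½)*(1/939) = 1/1878 ≈ 0.00053248)
(h + (-139 - O(-11, 3)))*316 + 2178464 = (1/1878 + (-139 - 3*(1 + 3)))*316 + 2178464 = (1/1878 + (-139 - 3*4))*316 + 2178464 = (1/1878 + (-139 - 1*12))*316 + 2178464 = (1/1878 + (-139 - 12))*316 + 2178464 = (1/1878 - 151)*316 + 2178464 = -283577/1878*316 + 2178464 = -44805166/939 + 2178464 = 2000772530/939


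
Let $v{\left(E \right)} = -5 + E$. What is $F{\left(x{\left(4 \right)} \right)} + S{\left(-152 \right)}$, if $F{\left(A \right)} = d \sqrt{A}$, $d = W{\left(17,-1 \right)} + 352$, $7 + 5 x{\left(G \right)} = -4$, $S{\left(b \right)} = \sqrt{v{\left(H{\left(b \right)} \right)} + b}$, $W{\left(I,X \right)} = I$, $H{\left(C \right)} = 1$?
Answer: $\frac{i \left(10 \sqrt{39} + 369 \sqrt{55}\right)}{5} \approx 559.81 i$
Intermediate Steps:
$S{\left(b \right)} = \sqrt{-4 + b}$ ($S{\left(b \right)} = \sqrt{\left(-5 + 1\right) + b} = \sqrt{-4 + b}$)
$x{\left(G \right)} = - \frac{11}{5}$ ($x{\left(G \right)} = - \frac{7}{5} + \frac{1}{5} \left(-4\right) = - \frac{7}{5} - \frac{4}{5} = - \frac{11}{5}$)
$d = 369$ ($d = 17 + 352 = 369$)
$F{\left(A \right)} = 369 \sqrt{A}$
$F{\left(x{\left(4 \right)} \right)} + S{\left(-152 \right)} = 369 \sqrt{- \frac{11}{5}} + \sqrt{-4 - 152} = 369 \frac{i \sqrt{55}}{5} + \sqrt{-156} = \frac{369 i \sqrt{55}}{5} + 2 i \sqrt{39} = 2 i \sqrt{39} + \frac{369 i \sqrt{55}}{5}$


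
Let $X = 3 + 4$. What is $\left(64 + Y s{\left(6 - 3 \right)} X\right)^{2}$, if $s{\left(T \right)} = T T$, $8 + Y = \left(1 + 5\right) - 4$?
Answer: $98596$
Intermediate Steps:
$Y = -6$ ($Y = -8 + \left(\left(1 + 5\right) - 4\right) = -8 + \left(6 - 4\right) = -8 + 2 = -6$)
$X = 7$
$s{\left(T \right)} = T^{2}$
$\left(64 + Y s{\left(6 - 3 \right)} X\right)^{2} = \left(64 + - 6 \left(6 - 3\right)^{2} \cdot 7\right)^{2} = \left(64 + - 6 \cdot 3^{2} \cdot 7\right)^{2} = \left(64 + \left(-6\right) 9 \cdot 7\right)^{2} = \left(64 - 378\right)^{2} = \left(-314\right)^{2} = 98596$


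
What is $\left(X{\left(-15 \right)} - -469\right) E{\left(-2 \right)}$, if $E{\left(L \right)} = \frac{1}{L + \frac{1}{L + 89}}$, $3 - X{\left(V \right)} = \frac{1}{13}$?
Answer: $- \frac{533745}{2249} \approx -237.33$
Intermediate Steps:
$X{\left(V \right)} = \frac{38}{13}$ ($X{\left(V \right)} = 3 - \frac{1}{13} = \frac{38}{13}$)
$E{\left(L \right)} = \frac{1}{L + \frac{1}{89 + L}}$
$\left(X{\left(-15 \right)} - -469\right) E{\left(-2 \right)} = \left(\frac{38}{13} - -469\right) \frac{89 - 2}{1 + \left(-2\right)^{2} + 89 \left(-2\right)} = \left(\frac{38}{13} + 469\right) \frac{1}{1 + 4 - 178} \cdot 87 = \frac{6135 \frac{1}{-173} \cdot 87}{13} = \frac{6135 \left(\left(- \frac{1}{173}\right) 87\right)}{13} = \frac{6135}{13} \left(- \frac{87}{173}\right) = - \frac{533745}{2249}$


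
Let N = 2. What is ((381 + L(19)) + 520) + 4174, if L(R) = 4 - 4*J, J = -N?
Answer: 5087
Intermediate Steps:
J = -2 (J = -1*2 = -2)
L(R) = 12 (L(R) = 4 - 4*(-2) = 4 + 8 = 12)
((381 + L(19)) + 520) + 4174 = ((381 + 12) + 520) + 4174 = (393 + 520) + 4174 = 913 + 4174 = 5087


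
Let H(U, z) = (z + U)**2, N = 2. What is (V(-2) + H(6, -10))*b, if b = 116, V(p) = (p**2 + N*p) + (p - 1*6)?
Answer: 928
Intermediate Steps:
V(p) = -6 + p**2 + 3*p (V(p) = (p**2 + 2*p) + (p - 1*6) = (p**2 + 2*p) + (p - 6) = (p**2 + 2*p) + (-6 + p) = -6 + p**2 + 3*p)
H(U, z) = (U + z)**2
(V(-2) + H(6, -10))*b = ((-6 + (-2)**2 + 3*(-2)) + (6 - 10)**2)*116 = ((-6 + 4 - 6) + (-4)**2)*116 = (-8 + 16)*116 = 8*116 = 928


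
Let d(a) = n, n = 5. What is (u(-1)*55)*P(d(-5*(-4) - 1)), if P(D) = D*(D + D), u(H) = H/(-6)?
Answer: 1375/3 ≈ 458.33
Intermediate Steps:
u(H) = -H/6 (u(H) = H*(-1/6) = -H/6)
d(a) = 5
P(D) = 2*D**2 (P(D) = D*(2*D) = 2*D**2)
(u(-1)*55)*P(d(-5*(-4) - 1)) = (-1/6*(-1)*55)*(2*5**2) = ((1/6)*55)*(2*25) = (55/6)*50 = 1375/3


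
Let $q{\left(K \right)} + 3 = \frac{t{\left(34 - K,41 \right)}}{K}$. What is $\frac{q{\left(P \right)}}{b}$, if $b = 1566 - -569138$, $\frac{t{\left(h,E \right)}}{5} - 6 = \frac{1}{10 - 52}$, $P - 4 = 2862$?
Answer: $- \frac{359861}{68696781888} \approx -5.2384 \cdot 10^{-6}$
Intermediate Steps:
$P = 2866$ ($P = 4 + 2862 = 2866$)
$t{\left(h,E \right)} = \frac{1255}{42}$ ($t{\left(h,E \right)} = 30 + \frac{5}{10 - 52} = 30 + \frac{5}{-42} = 30 + 5 \left(- \frac{1}{42}\right) = 30 - \frac{5}{42} = \frac{1255}{42}$)
$q{\left(K \right)} = -3 + \frac{1255}{42 K}$
$b = 570704$ ($b = 1566 + 569138 = 570704$)
$\frac{q{\left(P \right)}}{b} = \frac{-3 + \frac{1255}{42 \cdot 2866}}{570704} = \left(-3 + \frac{1255}{42} \cdot \frac{1}{2866}\right) \frac{1}{570704} = \left(-3 + \frac{1255}{120372}\right) \frac{1}{570704} = \left(- \frac{359861}{120372}\right) \frac{1}{570704} = - \frac{359861}{68696781888}$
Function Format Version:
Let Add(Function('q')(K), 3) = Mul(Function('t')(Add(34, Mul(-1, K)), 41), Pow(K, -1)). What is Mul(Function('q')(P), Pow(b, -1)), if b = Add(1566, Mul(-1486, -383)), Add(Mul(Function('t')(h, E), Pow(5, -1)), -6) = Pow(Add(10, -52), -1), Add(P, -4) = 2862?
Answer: Rational(-359861, 68696781888) ≈ -5.2384e-6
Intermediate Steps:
P = 2866 (P = Add(4, 2862) = 2866)
Function('t')(h, E) = Rational(1255, 42) (Function('t')(h, E) = Add(30, Mul(5, Pow(Add(10, -52), -1))) = Add(30, Mul(5, Pow(-42, -1))) = Add(30, Mul(5, Rational(-1, 42))) = Add(30, Rational(-5, 42)) = Rational(1255, 42))
Function('q')(K) = Add(-3, Mul(Rational(1255, 42), Pow(K, -1)))
b = 570704 (b = Add(1566, 569138) = 570704)
Mul(Function('q')(P), Pow(b, -1)) = Mul(Add(-3, Mul(Rational(1255, 42), Pow(2866, -1))), Pow(570704, -1)) = Mul(Add(-3, Mul(Rational(1255, 42), Rational(1, 2866))), Rational(1, 570704)) = Mul(Add(-3, Rational(1255, 120372)), Rational(1, 570704)) = Mul(Rational(-359861, 120372), Rational(1, 570704)) = Rational(-359861, 68696781888)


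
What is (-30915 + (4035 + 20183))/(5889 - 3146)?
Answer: -6697/2743 ≈ -2.4415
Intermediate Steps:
(-30915 + (4035 + 20183))/(5889 - 3146) = (-30915 + 24218)/2743 = -6697*1/2743 = -6697/2743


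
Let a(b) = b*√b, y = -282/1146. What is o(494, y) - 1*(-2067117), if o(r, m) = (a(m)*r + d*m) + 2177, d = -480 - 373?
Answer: 395275245/191 - 23218*I*√8977/36481 ≈ 2.0695e+6 - 60.301*I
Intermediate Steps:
d = -853
y = -47/191 (y = -282*1/1146 = -47/191 ≈ -0.24607)
a(b) = b^(3/2)
o(r, m) = 2177 - 853*m + r*m^(3/2) (o(r, m) = (m^(3/2)*r - 853*m) + 2177 = (r*m^(3/2) - 853*m) + 2177 = (-853*m + r*m^(3/2)) + 2177 = 2177 - 853*m + r*m^(3/2))
o(494, y) - 1*(-2067117) = (2177 - 853*(-47/191) + 494*(-47/191)^(3/2)) - 1*(-2067117) = (2177 + 40091/191 + 494*(-47*I*√8977/36481)) + 2067117 = (2177 + 40091/191 - 23218*I*√8977/36481) + 2067117 = (455898/191 - 23218*I*√8977/36481) + 2067117 = 395275245/191 - 23218*I*√8977/36481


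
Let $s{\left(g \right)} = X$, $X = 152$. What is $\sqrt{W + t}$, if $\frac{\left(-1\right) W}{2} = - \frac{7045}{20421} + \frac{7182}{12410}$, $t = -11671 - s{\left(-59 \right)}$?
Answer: $\frac{i \sqrt{21093076803104265115}}{42237435} \approx 108.74 i$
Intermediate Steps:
$s{\left(g \right)} = 152$
$t = -11823$ ($t = -11671 - 152 = -11823$)
$W = - \frac{59235172}{126712305}$ ($W = - 2 \left(- \frac{7045}{20421} + \frac{7182}{12410}\right) = - 2 \left(\left(-7045\right) \frac{1}{20421} + 7182 \cdot \frac{1}{12410}\right) = - 2 \left(- \frac{7045}{20421} + \frac{3591}{6205}\right) = \left(-2\right) \frac{29617586}{126712305} = - \frac{59235172}{126712305} \approx -0.46748$)
$\sqrt{W + t} = \sqrt{- \frac{59235172}{126712305} - 11823} = \sqrt{- \frac{1498178817187}{126712305}} = \frac{i \sqrt{21093076803104265115}}{42237435}$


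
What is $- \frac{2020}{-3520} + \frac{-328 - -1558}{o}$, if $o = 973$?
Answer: $\frac{314753}{171248} \approx 1.838$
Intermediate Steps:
$- \frac{2020}{-3520} + \frac{-328 - -1558}{o} = - \frac{2020}{-3520} + \frac{-328 - -1558}{973} = \left(-2020\right) \left(- \frac{1}{3520}\right) + \left(-328 + 1558\right) \frac{1}{973} = \frac{101}{176} + 1230 \cdot \frac{1}{973} = \frac{101}{176} + \frac{1230}{973} = \frac{314753}{171248}$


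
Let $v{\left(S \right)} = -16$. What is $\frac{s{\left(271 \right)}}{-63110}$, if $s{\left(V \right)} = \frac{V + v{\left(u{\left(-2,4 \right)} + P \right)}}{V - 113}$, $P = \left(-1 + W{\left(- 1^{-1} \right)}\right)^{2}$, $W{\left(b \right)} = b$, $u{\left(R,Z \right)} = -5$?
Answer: $- \frac{51}{1994276} \approx -2.5573 \cdot 10^{-5}$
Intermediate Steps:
$P = 4$ ($P = \left(-1 - 1^{-1}\right)^{2} = \left(-1 - 1\right)^{2} = \left(-2\right)^{2} = 4$)
$s{\left(V \right)} = \frac{-16 + V}{-113 + V}$ ($s{\left(V \right)} = \frac{V - 16}{V - 113} = \frac{-16 + V}{-113 + V}$)
$\frac{s{\left(271 \right)}}{-63110} = \frac{\frac{1}{-113 + 271} \left(-16 + 271\right)}{-63110} = \frac{1}{158} \cdot 255 \left(- \frac{1}{63110}\right) = \frac{255}{158} \left(- \frac{1}{63110}\right) = - \frac{51}{1994276}$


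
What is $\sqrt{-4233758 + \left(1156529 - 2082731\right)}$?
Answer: $2 i \sqrt{1289990} \approx 2271.6 i$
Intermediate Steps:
$\sqrt{-4233758 + \left(1156529 - 2082731\right)} = \sqrt{-4233758 - 926202} = \sqrt{-5159960} = 2 i \sqrt{1289990}$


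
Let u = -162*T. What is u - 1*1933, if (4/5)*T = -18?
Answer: 1712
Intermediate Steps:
T = -45/2 (T = (5/4)*(-18) = -45/2 ≈ -22.500)
u = 3645 (u = -162*(-45/2) = 3645)
u - 1*1933 = 3645 - 1*1933 = 3645 - 1933 = 1712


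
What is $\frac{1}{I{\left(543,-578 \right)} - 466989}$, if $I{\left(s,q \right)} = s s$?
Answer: $- \frac{1}{172140} \approx -5.8092 \cdot 10^{-6}$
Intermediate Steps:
$I{\left(s,q \right)} = s^{2}$
$\frac{1}{I{\left(543,-578 \right)} - 466989} = \frac{1}{543^{2} - 466989} = \frac{1}{294849 - 466989} = \frac{1}{-172140} = - \frac{1}{172140}$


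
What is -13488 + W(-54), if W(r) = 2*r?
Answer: -13596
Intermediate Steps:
-13488 + W(-54) = -13488 + 2*(-54) = -13488 - 108 = -13596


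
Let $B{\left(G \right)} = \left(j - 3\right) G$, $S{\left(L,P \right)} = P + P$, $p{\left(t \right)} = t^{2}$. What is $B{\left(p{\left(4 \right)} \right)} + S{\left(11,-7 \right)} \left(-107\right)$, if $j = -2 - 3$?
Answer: $1370$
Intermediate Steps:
$S{\left(L,P \right)} = 2 P$
$j = -5$ ($j = -2 - 3 = -5$)
$B{\left(G \right)} = - 8 G$ ($B{\left(G \right)} = \left(-5 - 3\right) G = - 8 G$)
$B{\left(p{\left(4 \right)} \right)} + S{\left(11,-7 \right)} \left(-107\right) = - 8 \cdot 4^{2} + 2 \left(-7\right) \left(-107\right) = \left(-8\right) 16 - -1498 = -128 + 1498 = 1370$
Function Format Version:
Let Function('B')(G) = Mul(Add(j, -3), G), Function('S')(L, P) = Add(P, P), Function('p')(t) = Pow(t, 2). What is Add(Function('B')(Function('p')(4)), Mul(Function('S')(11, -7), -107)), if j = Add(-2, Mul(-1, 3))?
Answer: 1370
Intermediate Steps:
Function('S')(L, P) = Mul(2, P)
j = -5 (j = Add(-2, -3) = -5)
Function('B')(G) = Mul(-8, G) (Function('B')(G) = Mul(Add(-5, -3), G) = Mul(-8, G))
Add(Function('B')(Function('p')(4)), Mul(Function('S')(11, -7), -107)) = Add(Mul(-8, Pow(4, 2)), Mul(Mul(2, -7), -107)) = Add(Mul(-8, 16), Mul(-14, -107)) = Add(-128, 1498) = 1370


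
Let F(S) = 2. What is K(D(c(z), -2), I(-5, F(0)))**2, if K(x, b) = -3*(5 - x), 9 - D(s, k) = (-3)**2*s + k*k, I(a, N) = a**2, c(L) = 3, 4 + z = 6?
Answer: 6561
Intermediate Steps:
z = 2 (z = -4 + 6 = 2)
D(s, k) = 9 - k**2 - 9*s (D(s, k) = 9 - ((-3)**2*s + k*k) = 9 - (9*s + k**2) = 9 - (k**2 + 9*s) = 9 + (-k**2 - 9*s) = 9 - k**2 - 9*s)
K(x, b) = -15 + 3*x
K(D(c(z), -2), I(-5, F(0)))**2 = (-15 + 3*(9 - 1*(-2)**2 - 9*3))**2 = (-15 + 3*(9 - 1*4 - 27))**2 = (-15 + 3*(9 - 4 - 27))**2 = (-15 + 3*(-22))**2 = (-15 - 66)**2 = (-81)**2 = 6561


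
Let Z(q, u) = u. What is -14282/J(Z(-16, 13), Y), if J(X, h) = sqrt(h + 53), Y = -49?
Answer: -7141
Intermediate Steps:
J(X, h) = sqrt(53 + h)
-14282/J(Z(-16, 13), Y) = -14282/sqrt(53 - 49) = -14282/(sqrt(4)) = -14282/2 = -14282*1/2 = -7141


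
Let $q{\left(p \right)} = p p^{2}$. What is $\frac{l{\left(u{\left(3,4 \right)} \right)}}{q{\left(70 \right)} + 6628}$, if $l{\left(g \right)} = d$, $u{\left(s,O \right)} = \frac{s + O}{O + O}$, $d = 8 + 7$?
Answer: $\frac{15}{349628} \approx 4.2903 \cdot 10^{-5}$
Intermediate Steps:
$d = 15$
$u{\left(s,O \right)} = \frac{O + s}{2 O}$
$q{\left(p \right)} = p^{3}$
$l{\left(g \right)} = 15$
$\frac{l{\left(u{\left(3,4 \right)} \right)}}{q{\left(70 \right)} + 6628} = \frac{1}{70^{3} + 6628} \cdot 15 = \frac{1}{343000 + 6628} \cdot 15 = \frac{1}{349628} \cdot 15 = \frac{15}{349628}$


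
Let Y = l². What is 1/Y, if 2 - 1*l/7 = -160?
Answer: 1/1285956 ≈ 7.7763e-7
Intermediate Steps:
l = 1134 (l = 14 - 7*(-160) = 14 + 1120 = 1134)
Y = 1285956 (Y = 1134² = 1285956)
1/Y = 1/1285956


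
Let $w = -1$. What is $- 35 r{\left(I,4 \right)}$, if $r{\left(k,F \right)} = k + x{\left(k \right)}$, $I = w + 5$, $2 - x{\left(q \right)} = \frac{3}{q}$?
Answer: $- \frac{735}{4} \approx -183.75$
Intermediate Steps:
$x{\left(q \right)} = 2 - \frac{3}{q}$
$I = 4$ ($I = -1 + 5 = 4$)
$r{\left(k,F \right)} = 2 + k - \frac{3}{k}$ ($r{\left(k,F \right)} = k + \left(2 - \frac{3}{k}\right) = 2 + k - \frac{3}{k}$)
$- 35 r{\left(I,4 \right)} = - 35 \left(2 + 4 - \frac{3}{4}\right) = \left(-35\right) \frac{21}{4} = - \frac{735}{4}$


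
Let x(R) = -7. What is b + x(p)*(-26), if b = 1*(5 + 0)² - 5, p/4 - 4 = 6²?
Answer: 202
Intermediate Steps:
p = 160 (p = 16 + 4*6² = 16 + 4*36 = 16 + 144 = 160)
b = 20 (b = 1*5² - 5 = 1*25 - 5 = 25 - 5 = 20)
b + x(p)*(-26) = 20 - 7*(-26) = 20 + 182 = 202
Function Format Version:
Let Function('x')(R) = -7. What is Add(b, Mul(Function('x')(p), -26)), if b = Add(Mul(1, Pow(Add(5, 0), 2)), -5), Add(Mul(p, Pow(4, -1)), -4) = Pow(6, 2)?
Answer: 202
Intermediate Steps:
p = 160 (p = Add(16, Mul(4, Pow(6, 2))) = Add(16, Mul(4, 36)) = Add(16, 144) = 160)
b = 20 (b = Add(Mul(1, Pow(5, 2)), -5) = Add(Mul(1, 25), -5) = Add(25, -5) = 20)
Add(b, Mul(Function('x')(p), -26)) = Add(20, Mul(-7, -26)) = Add(20, 182) = 202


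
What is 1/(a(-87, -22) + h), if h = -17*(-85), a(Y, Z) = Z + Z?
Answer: 1/1401 ≈ 0.00071378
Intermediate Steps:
a(Y, Z) = 2*Z
h = 1445
1/(a(-87, -22) + h) = 1/(2*(-22) + 1445) = 1/(-44 + 1445) = 1/1401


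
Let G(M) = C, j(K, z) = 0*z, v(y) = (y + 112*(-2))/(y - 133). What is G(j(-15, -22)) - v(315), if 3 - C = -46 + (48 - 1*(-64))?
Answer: -127/2 ≈ -63.500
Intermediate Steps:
v(y) = (-224 + y)/(-133 + y) (v(y) = (y - 224)/(-133 + y) = (-224 + y)/(-133 + y))
j(K, z) = 0
C = -63 (C = 3 - (-46 + (48 - 1*(-64))) = 3 - (-46 + (48 + 64)) = 3 - (-46 + 112) = 3 - 1*66 = 3 - 66 = -63)
G(M) = -63
G(j(-15, -22)) - v(315) = -63 - (-224 + 315)/(-133 + 315) = -63 - 91/182 = -63 - 1*1/2 = -63 - 1/2 = -127/2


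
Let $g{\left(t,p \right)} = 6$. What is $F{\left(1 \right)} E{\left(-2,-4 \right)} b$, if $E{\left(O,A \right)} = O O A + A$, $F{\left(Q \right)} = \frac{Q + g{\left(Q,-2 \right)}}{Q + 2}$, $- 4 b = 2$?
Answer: $\frac{70}{3} \approx 23.333$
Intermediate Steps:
$b = - \frac{1}{2}$ ($b = \left(- \frac{1}{4}\right) 2 = - \frac{1}{2} \approx -0.5$)
$F{\left(Q \right)} = \frac{6 + Q}{2 + Q}$ ($F{\left(Q \right)} = \frac{Q + 6}{Q + 2} = \frac{6 + Q}{2 + Q}$)
$E{\left(O,A \right)} = A + A O^{2}$ ($E{\left(O,A \right)} = O^{2} A + A = A O^{2} + A = A + A O^{2}$)
$F{\left(1 \right)} E{\left(-2,-4 \right)} b = \frac{6 + 1}{2 + 1} \left(- 4 \left(1 + \left(-2\right)^{2}\right)\right) \left(- \frac{1}{2}\right) = \frac{1}{3} \cdot 7 \left(- 4 \left(1 + 4\right)\right) \left(- \frac{1}{2}\right) = \frac{1}{3} \cdot 7 \left(\left(-4\right) 5\right) \left(- \frac{1}{2}\right) = \frac{7}{3} \left(-20\right) \left(- \frac{1}{2}\right) = \left(- \frac{140}{3}\right) \left(- \frac{1}{2}\right) = \frac{70}{3}$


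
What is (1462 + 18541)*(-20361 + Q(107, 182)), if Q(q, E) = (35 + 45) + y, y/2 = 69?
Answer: -402920429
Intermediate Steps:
y = 138 (y = 2*69 = 138)
Q(q, E) = 218 (Q(q, E) = (35 + 45) + 138 = 80 + 138 = 218)
(1462 + 18541)*(-20361 + Q(107, 182)) = (1462 + 18541)*(-20361 + 218) = 20003*(-20143) = -402920429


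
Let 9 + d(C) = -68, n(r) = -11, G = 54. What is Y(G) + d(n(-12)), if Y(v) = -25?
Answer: -102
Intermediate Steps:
d(C) = -77 (d(C) = -9 - 68 = -77)
Y(G) + d(n(-12)) = -25 - 77 = -102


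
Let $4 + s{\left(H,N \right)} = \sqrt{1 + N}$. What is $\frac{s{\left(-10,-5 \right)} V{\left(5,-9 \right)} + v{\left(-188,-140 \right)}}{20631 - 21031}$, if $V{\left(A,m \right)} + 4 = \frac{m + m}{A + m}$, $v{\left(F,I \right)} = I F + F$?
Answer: $- \frac{2613}{40} - \frac{i}{400} \approx -65.325 - 0.0025 i$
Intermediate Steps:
$v{\left(F,I \right)} = F + F I$ ($v{\left(F,I \right)} = F I + F = F + F I$)
$s{\left(H,N \right)} = -4 + \sqrt{1 + N}$
$V{\left(A,m \right)} = -4 + \frac{2 m}{A + m}$ ($V{\left(A,m \right)} = -4 + \frac{m + m}{A + m} = -4 + \frac{2 m}{A + m}$)
$\frac{s{\left(-10,-5 \right)} V{\left(5,-9 \right)} + v{\left(-188,-140 \right)}}{20631 - 21031} = \frac{\left(-4 + \sqrt{1 - 5}\right) \frac{2 \left(\left(-1\right) \left(-9\right) - 10\right)}{5 - 9} - 188 \left(1 - 140\right)}{20631 - 21031} = \frac{\left(-4 + \sqrt{-4}\right) \frac{2 \left(9 - 10\right)}{-4} - -26132}{-400} = \left(\left(-4 + 2 i\right) 2 \left(- \frac{1}{4}\right) \left(-1\right) + 26132\right) \left(- \frac{1}{400}\right) = \left(\left(-4 + 2 i\right) \frac{1}{2} + 26132\right) \left(- \frac{1}{400}\right) = \left(\left(-2 + i\right) + 26132\right) \left(- \frac{1}{400}\right) = \left(26130 + i\right) \left(- \frac{1}{400}\right) = - \frac{2613}{40} - \frac{i}{400}$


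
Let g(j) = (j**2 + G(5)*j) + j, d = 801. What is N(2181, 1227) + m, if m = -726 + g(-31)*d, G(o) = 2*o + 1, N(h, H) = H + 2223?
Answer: 474513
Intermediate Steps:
N(h, H) = 2223 + H
G(o) = 1 + 2*o
g(j) = j**2 + 12*j (g(j) = (j**2 + (1 + 2*5)*j) + j = (j**2 + (1 + 10)*j) + j = (j**2 + 11*j) + j = j**2 + 12*j)
m = 471063 (m = -726 - 31*(12 - 31)*801 = -726 - 31*(-19)*801 = -726 + 589*801 = -726 + 471789 = 471063)
N(2181, 1227) + m = (2223 + 1227) + 471063 = 3450 + 471063 = 474513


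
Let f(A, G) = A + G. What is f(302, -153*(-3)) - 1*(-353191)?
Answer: 353952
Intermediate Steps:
f(302, -153*(-3)) - 1*(-353191) = (302 - 153*(-3)) - 1*(-353191) = (302 + 459) + 353191 = 761 + 353191 = 353952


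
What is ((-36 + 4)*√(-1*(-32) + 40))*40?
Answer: -7680*√2 ≈ -10861.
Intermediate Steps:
((-36 + 4)*√(-1*(-32) + 40))*40 = -32*√(32 + 40)*40 = -192*√2*40 = -7680*√2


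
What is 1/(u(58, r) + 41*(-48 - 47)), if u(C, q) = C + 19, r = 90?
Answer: -1/3818 ≈ -0.00026192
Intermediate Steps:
u(C, q) = 19 + C
1/(u(58, r) + 41*(-48 - 47)) = 1/((19 + 58) + 41*(-48 - 47)) = 1/(77 + 41*(-95)) = 1/(77 - 3895) = 1/(-3818) = -1/3818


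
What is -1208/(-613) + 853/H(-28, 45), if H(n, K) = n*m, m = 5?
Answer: -353769/85820 ≈ -4.1222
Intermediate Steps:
H(n, K) = 5*n (H(n, K) = n*5 = 5*n)
-1208/(-613) + 853/H(-28, 45) = -1208/(-613) + 853/((5*(-28))) = -1208*(-1/613) + 853/(-140) = 1208/613 + 853*(-1/140) = 1208/613 - 853/140 = -353769/85820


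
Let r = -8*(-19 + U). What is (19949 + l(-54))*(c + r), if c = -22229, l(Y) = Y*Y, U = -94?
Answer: -487596125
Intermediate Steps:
l(Y) = Y²
r = 904 (r = -8*(-19 - 94) = -8*(-113) = 904)
(19949 + l(-54))*(c + r) = (19949 + (-54)²)*(-22229 + 904) = (19949 + 2916)*(-21325) = 22865*(-21325) = -487596125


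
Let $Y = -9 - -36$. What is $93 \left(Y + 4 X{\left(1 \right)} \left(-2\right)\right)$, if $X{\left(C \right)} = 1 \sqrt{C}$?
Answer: $1767$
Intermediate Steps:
$X{\left(C \right)} = \sqrt{C}$
$Y = 27$ ($Y = -9 + 36 = 27$)
$93 \left(Y + 4 X{\left(1 \right)} \left(-2\right)\right) = 93 \left(27 + 4 \sqrt{1} \left(-2\right)\right) = 93 \left(27 + 4 \cdot 1 \left(-2\right)\right) = 93 \left(27 + 4 \left(-2\right)\right) = 93 \left(27 - 8\right) = 93 \cdot 19 = 1767$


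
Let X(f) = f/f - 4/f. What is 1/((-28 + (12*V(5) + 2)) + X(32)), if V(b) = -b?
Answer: -8/681 ≈ -0.011747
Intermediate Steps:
X(f) = 1 - 4/f
1/((-28 + (12*V(5) + 2)) + X(32)) = 1/((-28 + (12*(-1*5) + 2)) + (-4 + 32)/32) = 1/((-28 + (12*(-5) + 2)) + (1/32)*28) = 1/((-28 + (-60 + 2)) + 7/8) = 1/((-28 - 58) + 7/8) = 1/(-86 + 7/8) = 1/(-681/8) = -8/681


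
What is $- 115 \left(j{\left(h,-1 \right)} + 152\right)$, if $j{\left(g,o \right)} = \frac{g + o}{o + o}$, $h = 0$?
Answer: $- \frac{35075}{2} \approx -17538.0$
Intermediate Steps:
$j{\left(g,o \right)} = \frac{g + o}{2 o}$
$- 115 \left(j{\left(h,-1 \right)} + 152\right) = - 115 \left(\frac{0 - 1}{2 \left(-1\right)} + 152\right) = - 115 \left(\frac{1}{2} \left(-1\right) \left(-1\right) + 152\right) = - 115 \left(\frac{1}{2} + 152\right) = \left(-115\right) \frac{305}{2} = - \frac{35075}{2}$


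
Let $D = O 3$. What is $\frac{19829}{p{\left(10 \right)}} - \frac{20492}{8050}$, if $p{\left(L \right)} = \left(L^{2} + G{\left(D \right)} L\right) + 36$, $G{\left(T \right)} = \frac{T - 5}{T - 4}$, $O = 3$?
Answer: $\frac{78336301}{579600} \approx 135.16$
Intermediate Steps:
$D = 9$ ($D = 3 \cdot 3 = 9$)
$G{\left(T \right)} = \frac{-5 + T}{-4 + T}$
$p{\left(L \right)} = 36 + L^{2} + \frac{4 L}{5}$ ($p{\left(L \right)} = \left(L^{2} + \frac{-5 + 9}{-4 + 9} L\right) + 36 = \left(L^{2} + \frac{1}{5} \cdot 4 L\right) + 36 = \left(L^{2} + \frac{4 L}{5}\right) + 36 = 36 + L^{2} + \frac{4 L}{5}$)
$\frac{19829}{p{\left(10 \right)}} - \frac{20492}{8050} = \frac{19829}{36 + 10^{2} + \frac{4}{5} \cdot 10} - \frac{20492}{8050} = \frac{19829}{36 + 100 + 8} - \frac{10246}{4025} = \frac{19829}{144} - \frac{10246}{4025} = \frac{78336301}{579600}$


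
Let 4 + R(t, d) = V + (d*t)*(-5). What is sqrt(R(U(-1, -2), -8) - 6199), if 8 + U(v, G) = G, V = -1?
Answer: 2*I*sqrt(1651) ≈ 81.265*I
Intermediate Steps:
U(v, G) = -8 + G
R(t, d) = -5 - 5*d*t (R(t, d) = -4 + (-1 + (d*t)*(-5)) = -4 + (-1 - 5*d*t) = -5 - 5*d*t)
sqrt(R(U(-1, -2), -8) - 6199) = sqrt((-5 - 5*(-8)*(-8 - 2)) - 6199) = sqrt((-5 - 5*(-8)*(-10)) - 6199) = sqrt((-5 - 400) - 6199) = sqrt(-405 - 6199) = sqrt(-6604) = 2*I*sqrt(1651)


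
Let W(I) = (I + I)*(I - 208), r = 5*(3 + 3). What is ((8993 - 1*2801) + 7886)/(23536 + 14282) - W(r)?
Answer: 201955159/18909 ≈ 10680.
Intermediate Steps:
r = 30 (r = 5*6 = 30)
W(I) = 2*I*(-208 + I) (W(I) = (2*I)*(-208 + I) = 2*I*(-208 + I))
((8993 - 1*2801) + 7886)/(23536 + 14282) - W(r) = ((8993 - 1*2801) + 7886)/(23536 + 14282) - 2*30*(-208 + 30) = ((8993 - 2801) + 7886)/37818 - 2*30*(-178) = (6192 + 7886)*(1/37818) - 1*(-10680) = 14078*(1/37818) + 10680 = 7039/18909 + 10680 = 201955159/18909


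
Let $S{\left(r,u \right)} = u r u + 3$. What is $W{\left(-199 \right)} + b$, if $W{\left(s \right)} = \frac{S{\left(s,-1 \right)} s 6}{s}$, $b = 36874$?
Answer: $35698$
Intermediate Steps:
$S{\left(r,u \right)} = 3 + r u^{2}$ ($S{\left(r,u \right)} = r u u + 3 = r u^{2} + 3 = 3 + r u^{2}$)
$W{\left(s \right)} = 18 + 6 s$ ($W{\left(s \right)} = \frac{\left(3 + s \left(-1\right)^{2}\right) s 6}{s} = \frac{\left(3 + s 1\right) s 6}{s} = \frac{\left(3 + s\right) s 6}{s} = \frac{s \left(3 + s\right) 6}{s} = \frac{6 s \left(3 + s\right)}{s} = 18 + 6 s$)
$W{\left(-199 \right)} + b = \left(18 + 6 \left(-199\right)\right) + 36874 = \left(18 - 1194\right) + 36874 = -1176 + 36874 = 35698$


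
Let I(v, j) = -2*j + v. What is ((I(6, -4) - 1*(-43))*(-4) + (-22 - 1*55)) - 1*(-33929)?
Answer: 33624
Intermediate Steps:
I(v, j) = v - 2*j
((I(6, -4) - 1*(-43))*(-4) + (-22 - 1*55)) - 1*(-33929) = (((6 - 2*(-4)) - 1*(-43))*(-4) + (-22 - 1*55)) - 1*(-33929) = (((6 + 8) + 43)*(-4) + (-22 - 55)) + 33929 = ((14 + 43)*(-4) - 77) + 33929 = (57*(-4) - 77) + 33929 = (-228 - 77) + 33929 = -305 + 33929 = 33624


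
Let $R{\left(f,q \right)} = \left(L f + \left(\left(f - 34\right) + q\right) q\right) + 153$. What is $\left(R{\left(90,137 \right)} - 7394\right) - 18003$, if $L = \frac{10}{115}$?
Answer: $\frac{27711}{23} \approx 1204.8$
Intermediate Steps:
$L = \frac{2}{23}$ ($L = 10 \cdot \frac{1}{115} = \frac{2}{23} \approx 0.086957$)
$R{\left(f,q \right)} = 153 + \frac{2 f}{23} + q \left(-34 + f + q\right)$ ($R{\left(f,q \right)} = \left(\frac{2 f}{23} + \left(\left(f - 34\right) + q\right) q\right) + 153 = \left(\frac{2 f}{23} + \left(\left(-34 + f\right) + q\right) q\right) + 153 = \left(\frac{2 f}{23} + \left(-34 + f + q\right) q\right) + 153 = \left(\frac{2 f}{23} + q \left(-34 + f + q\right)\right) + 153 = 153 + \frac{2 f}{23} + q \left(-34 + f + q\right)$)
$\left(R{\left(90,137 \right)} - 7394\right) - 18003 = \left(\left(153 + 137^{2} - 4658 + \frac{2}{23} \cdot 90 + 90 \cdot 137\right) - 7394\right) - 18003 = \left(\left(153 + 18769 - 4658 + \frac{180}{23} + 12330\right) - 7394\right) - 18003 = \left(\frac{611842}{23} - 7394\right) - 18003 = \frac{441780}{23} - 18003 = \frac{27711}{23}$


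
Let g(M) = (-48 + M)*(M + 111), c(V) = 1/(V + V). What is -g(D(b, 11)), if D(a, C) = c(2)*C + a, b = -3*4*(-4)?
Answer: -7117/16 ≈ -444.81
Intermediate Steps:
b = 48 (b = -12*(-4) = 48)
c(V) = 1/(2*V)
D(a, C) = a + C/4 (D(a, C) = ((1/2)/2)*C + a = ((1/2)*(1/2))*C + a = C/4 + a = a + C/4)
g(M) = (-48 + M)*(111 + M)
-g(D(b, 11)) = -(-5328 + (48 + (1/4)*11)**2 + 63*(48 + (1/4)*11)) = -(-5328 + (48 + 11/4)**2 + 63*(48 + 11/4)) = -(-5328 + (203/4)**2 + 63*(203/4)) = -(-5328 + 41209/16 + 12789/4) = -1*7117/16 = -7117/16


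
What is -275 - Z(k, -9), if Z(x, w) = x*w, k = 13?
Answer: -158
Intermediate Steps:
Z(x, w) = w*x
-275 - Z(k, -9) = -275 - (-9)*13 = -275 - 1*(-117) = -275 + 117 = -158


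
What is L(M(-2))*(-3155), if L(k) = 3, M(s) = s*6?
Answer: -9465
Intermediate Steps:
M(s) = 6*s
L(M(-2))*(-3155) = 3*(-3155) = -9465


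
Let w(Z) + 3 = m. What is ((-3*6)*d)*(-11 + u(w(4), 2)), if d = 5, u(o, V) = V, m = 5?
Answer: 810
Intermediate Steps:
w(Z) = 2 (w(Z) = -3 + 5 = 2)
((-3*6)*d)*(-11 + u(w(4), 2)) = (-3*6*5)*(-11 + 2) = -18*5*(-9) = -90*(-9) = 810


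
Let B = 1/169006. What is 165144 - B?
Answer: 27910326863/169006 ≈ 1.6514e+5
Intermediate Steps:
B = 1/169006 ≈ 5.9169e-6
165144 - B = 165144 - 1*1/169006 = 165144 - 1/169006 = 27910326863/169006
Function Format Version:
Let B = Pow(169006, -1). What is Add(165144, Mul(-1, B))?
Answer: Rational(27910326863, 169006) ≈ 1.6514e+5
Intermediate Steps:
B = Rational(1, 169006) ≈ 5.9169e-6
Add(165144, Mul(-1, B)) = Add(165144, Mul(-1, Rational(1, 169006))) = Add(165144, Rational(-1, 169006)) = Rational(27910326863, 169006)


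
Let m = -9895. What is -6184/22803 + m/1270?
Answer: -46697873/5791962 ≈ -8.0625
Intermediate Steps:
-6184/22803 + m/1270 = -6184/22803 - 9895/1270 = -6184*1/22803 - 9895*1/1270 = -6184/22803 - 1979/254 = -46697873/5791962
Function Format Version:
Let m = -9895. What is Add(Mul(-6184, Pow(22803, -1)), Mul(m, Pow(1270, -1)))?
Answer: Rational(-46697873, 5791962) ≈ -8.0625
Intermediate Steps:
Add(Mul(-6184, Pow(22803, -1)), Mul(m, Pow(1270, -1))) = Add(Mul(-6184, Pow(22803, -1)), Mul(-9895, Pow(1270, -1))) = Add(Mul(-6184, Rational(1, 22803)), Mul(-9895, Rational(1, 1270))) = Add(Rational(-6184, 22803), Rational(-1979, 254)) = Rational(-46697873, 5791962)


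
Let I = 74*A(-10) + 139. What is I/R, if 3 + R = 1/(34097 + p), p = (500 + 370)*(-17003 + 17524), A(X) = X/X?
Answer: -103809171/1462100 ≈ -71.000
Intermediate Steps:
A(X) = 1
p = 453270 (p = 870*521 = 453270)
I = 213 (I = 74*1 + 139 = 74 + 139 = 213)
R = -1462100/487367 (R = -3 + 1/(34097 + 453270) = -3 + 1/487367 = -1462100/487367 ≈ -3.0000)
I/R = 213/(-1462100/487367) = 213*(-487367/1462100) = -103809171/1462100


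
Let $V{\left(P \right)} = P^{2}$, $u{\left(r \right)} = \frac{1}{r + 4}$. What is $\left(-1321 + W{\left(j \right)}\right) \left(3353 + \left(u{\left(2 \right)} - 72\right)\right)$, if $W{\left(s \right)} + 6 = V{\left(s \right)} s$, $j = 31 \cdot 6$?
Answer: $\frac{126656885423}{6} \approx 2.1109 \cdot 10^{10}$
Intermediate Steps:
$u{\left(r \right)} = \frac{1}{4 + r}$
$j = 186$
$W{\left(s \right)} = -6 + s^{3}$ ($W{\left(s \right)} = -6 + s^{2} s = -6 + s^{3}$)
$\left(-1321 + W{\left(j \right)}\right) \left(3353 + \left(u{\left(2 \right)} - 72\right)\right) = \left(-1321 - \left(6 - 186^{3}\right)\right) \left(3353 + \left(\frac{1}{4 + 2} - 72\right)\right) = \left(-1321 + \left(-6 + 6434856\right)\right) \left(3353 - \left(72 - \frac{1}{6}\right)\right) = \left(-1321 + 6434850\right) \left(3353 + \left(\frac{1}{6} - 72\right)\right) = 6433529 \left(3353 - \frac{431}{6}\right) = 6433529 \cdot \frac{19687}{6} = \frac{126656885423}{6}$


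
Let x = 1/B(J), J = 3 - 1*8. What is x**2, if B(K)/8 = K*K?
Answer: 1/40000 ≈ 2.5000e-5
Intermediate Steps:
J = -5 (J = 3 - 8 = -5)
B(K) = 8*K**2 (B(K) = 8*(K*K) = 8*K**2)
x = 1/200 (x = 1/(8*(-5)**2) = 1/(8*25) = 1/200 ≈ 0.0050000)
x**2 = (1/200)**2 = 1/40000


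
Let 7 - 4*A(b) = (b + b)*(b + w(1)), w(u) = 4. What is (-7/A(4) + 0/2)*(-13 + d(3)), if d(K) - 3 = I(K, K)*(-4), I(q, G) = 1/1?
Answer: -392/57 ≈ -6.8772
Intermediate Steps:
I(q, G) = 1
A(b) = 7/4 - b*(4 + b)/2 (A(b) = 7/4 - (b + b)*(b + 4)/4 = 7/4 - 2*b*(4 + b)/4 = 7/4 - b*(4 + b)/2)
d(K) = -1 (d(K) = 3 + 1*(-4) = 3 - 4 = -1)
(-7/A(4) + 0/2)*(-13 + d(3)) = (-7/(7/4 - 2*4 - ½*4²) + 0/2)*(-13 - 1) = (-7/(7/4 - 8 - ½*16) + 0*(½))*(-14) = (-7/(7/4 - 8 - 8) + 0)*(-14) = (-7/(-57/4) + 0)*(-14) = (-7*(-4/57) + 0)*(-14) = (28/57 + 0)*(-14) = (28/57)*(-14) = -392/57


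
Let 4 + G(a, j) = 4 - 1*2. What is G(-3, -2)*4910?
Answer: -9820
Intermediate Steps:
G(a, j) = -2 (G(a, j) = -4 + (4 - 1*2) = -4 + (4 - 2) = -4 + 2 = -2)
G(-3, -2)*4910 = -2*4910 = -9820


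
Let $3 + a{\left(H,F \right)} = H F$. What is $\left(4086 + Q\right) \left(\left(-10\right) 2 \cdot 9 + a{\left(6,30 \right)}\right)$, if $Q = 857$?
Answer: $-14829$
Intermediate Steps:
$a{\left(H,F \right)} = -3 + F H$ ($a{\left(H,F \right)} = -3 + H F = -3 + F H$)
$\left(4086 + Q\right) \left(\left(-10\right) 2 \cdot 9 + a{\left(6,30 \right)}\right) = \left(4086 + 857\right) \left(\left(-10\right) 2 \cdot 9 + \left(-3 + 30 \cdot 6\right)\right) = 4943 \left(\left(-20\right) 9 + \left(-3 + 180\right)\right) = 4943 \left(-180 + 177\right) = 4943 \left(-3\right) = -14829$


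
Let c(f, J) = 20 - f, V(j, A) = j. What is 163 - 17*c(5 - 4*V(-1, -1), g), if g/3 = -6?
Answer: -24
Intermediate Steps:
g = -18 (g = 3*(-6) = -18)
163 - 17*c(5 - 4*V(-1, -1), g) = 163 - 17*(20 - (5 - 4*(-1))) = 163 - 17*(20 - (5 + 4)) = 163 - 17*(20 - 1*9) = 163 - 17*(20 - 9) = 163 - 17*11 = 163 - 187 = -24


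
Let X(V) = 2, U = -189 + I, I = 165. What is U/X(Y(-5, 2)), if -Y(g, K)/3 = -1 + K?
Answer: -12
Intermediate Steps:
Y(g, K) = 3 - 3*K (Y(g, K) = -3*(-1 + K) = 3 - 3*K)
U = -24 (U = -189 + 165 = -24)
U/X(Y(-5, 2)) = -24/2 = -24*½ = -12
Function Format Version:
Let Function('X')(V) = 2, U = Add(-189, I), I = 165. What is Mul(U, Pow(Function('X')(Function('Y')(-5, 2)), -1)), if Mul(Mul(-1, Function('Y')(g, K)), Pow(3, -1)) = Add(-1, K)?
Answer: -12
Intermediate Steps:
Function('Y')(g, K) = Add(3, Mul(-3, K)) (Function('Y')(g, K) = Mul(-3, Add(-1, K)) = Add(3, Mul(-3, K)))
U = -24 (U = Add(-189, 165) = -24)
Mul(U, Pow(Function('X')(Function('Y')(-5, 2)), -1)) = Mul(-24, Pow(2, -1)) = Mul(-24, Rational(1, 2)) = -12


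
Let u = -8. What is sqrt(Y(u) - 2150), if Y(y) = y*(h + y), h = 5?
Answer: I*sqrt(2126) ≈ 46.109*I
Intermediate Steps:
Y(y) = y*(5 + y)
sqrt(Y(u) - 2150) = sqrt(-8*(5 - 8) - 2150) = sqrt(-8*(-3) - 2150) = sqrt(24 - 2150) = sqrt(-2126) = I*sqrt(2126)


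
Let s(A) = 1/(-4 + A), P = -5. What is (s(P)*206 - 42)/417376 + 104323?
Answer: 48984655931/469548 ≈ 1.0432e+5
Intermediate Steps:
(s(P)*206 - 42)/417376 + 104323 = (206/(-4 - 5) - 42)/417376 + 104323 = (206/(-9) - 42)*(1/417376) + 104323 = (-⅑*206 - 42)*(1/417376) + 104323 = (-206/9 - 42)*(1/417376) + 104323 = -584/9*1/417376 + 104323 = -73/469548 + 104323 = 48984655931/469548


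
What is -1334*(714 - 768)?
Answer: 72036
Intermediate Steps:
-1334*(714 - 768) = -1334*(-54) = 72036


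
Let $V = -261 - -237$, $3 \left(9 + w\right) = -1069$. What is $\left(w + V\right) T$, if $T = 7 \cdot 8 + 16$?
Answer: $-28032$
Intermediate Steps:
$w = - \frac{1096}{3}$ ($w = -9 + \frac{1}{3} \left(-1069\right) = -9 - \frac{1069}{3} = - \frac{1096}{3} \approx -365.33$)
$T = 72$ ($T = 56 + 16 = 72$)
$V = -24$ ($V = -261 + 237 = -24$)
$\left(w + V\right) T = \left(- \frac{1096}{3} - 24\right) 72 = \left(- \frac{1168}{3}\right) 72 = -28032$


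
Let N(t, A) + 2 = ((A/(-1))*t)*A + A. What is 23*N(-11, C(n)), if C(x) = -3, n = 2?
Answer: 2162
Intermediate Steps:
N(t, A) = -2 + A - t*A² (N(t, A) = -2 + (((A/(-1))*t)*A + A) = -2 + (((A*(-1))*t)*A + A) = -2 + (((-A)*t)*A + A) = -2 + ((-A*t)*A + A) = -2 + (-t*A² + A) = -2 + (A - t*A²) = -2 + A - t*A²)
23*N(-11, C(n)) = 23*(-2 - 3 - 1*(-11)*(-3)²) = 23*(-2 - 3 - 1*(-11)*9) = 23*(-2 - 3 + 99) = 23*94 = 2162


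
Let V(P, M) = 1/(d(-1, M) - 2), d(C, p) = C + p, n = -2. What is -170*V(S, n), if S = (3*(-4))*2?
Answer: 34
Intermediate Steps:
S = -24 (S = -12*2 = -24)
V(P, M) = 1/(-3 + M) (V(P, M) = 1/((-1 + M) - 2) = 1/(-3 + M))
-170*V(S, n) = -170/(-3 - 2) = -170/(-5) = -170*(-1/5) = 34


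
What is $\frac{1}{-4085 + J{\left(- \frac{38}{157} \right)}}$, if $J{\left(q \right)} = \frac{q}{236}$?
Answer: $- \frac{18526}{75678729} \approx -0.0002448$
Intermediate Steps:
$J{\left(q \right)} = \frac{q}{236}$ ($J{\left(q \right)} = q \frac{1}{236} = \frac{q}{236}$)
$\frac{1}{-4085 + J{\left(- \frac{38}{157} \right)}} = \frac{1}{-4085 + \frac{\left(-38\right) \frac{1}{157}}{236}} = \frac{1}{-4085 + \frac{1}{236} \left(- \frac{38}{157}\right)} = \frac{1}{-4085 - \frac{19}{18526}} = \frac{1}{- \frac{75678729}{18526}} = - \frac{18526}{75678729}$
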